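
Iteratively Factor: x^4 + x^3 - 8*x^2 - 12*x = (x + 2)*(x^3 - x^2 - 6*x) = (x - 3)*(x + 2)*(x^2 + 2*x) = (x - 3)*(x + 2)^2*(x)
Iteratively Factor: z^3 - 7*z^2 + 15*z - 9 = (z - 3)*(z^2 - 4*z + 3) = (z - 3)*(z - 1)*(z - 3)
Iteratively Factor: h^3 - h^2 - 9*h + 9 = (h - 3)*(h^2 + 2*h - 3) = (h - 3)*(h - 1)*(h + 3)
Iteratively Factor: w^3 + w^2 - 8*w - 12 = (w + 2)*(w^2 - w - 6) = (w + 2)^2*(w - 3)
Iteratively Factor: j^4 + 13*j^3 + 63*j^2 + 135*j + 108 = (j + 3)*(j^3 + 10*j^2 + 33*j + 36) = (j + 3)^2*(j^2 + 7*j + 12) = (j + 3)^3*(j + 4)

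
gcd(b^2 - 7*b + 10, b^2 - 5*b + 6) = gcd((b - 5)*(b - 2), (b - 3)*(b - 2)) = b - 2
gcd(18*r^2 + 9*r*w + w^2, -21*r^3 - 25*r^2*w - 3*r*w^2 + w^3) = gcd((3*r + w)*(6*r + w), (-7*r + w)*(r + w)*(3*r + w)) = 3*r + w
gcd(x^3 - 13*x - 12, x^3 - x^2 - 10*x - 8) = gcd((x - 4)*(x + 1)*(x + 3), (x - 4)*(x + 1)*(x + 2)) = x^2 - 3*x - 4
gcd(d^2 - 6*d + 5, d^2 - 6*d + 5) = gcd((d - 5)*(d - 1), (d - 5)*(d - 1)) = d^2 - 6*d + 5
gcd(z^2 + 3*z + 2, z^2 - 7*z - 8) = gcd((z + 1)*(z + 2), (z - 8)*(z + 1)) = z + 1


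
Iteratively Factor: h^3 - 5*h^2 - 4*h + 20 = (h + 2)*(h^2 - 7*h + 10) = (h - 2)*(h + 2)*(h - 5)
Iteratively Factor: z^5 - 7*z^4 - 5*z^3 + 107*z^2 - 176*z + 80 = (z - 5)*(z^4 - 2*z^3 - 15*z^2 + 32*z - 16) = (z - 5)*(z - 4)*(z^3 + 2*z^2 - 7*z + 4) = (z - 5)*(z - 4)*(z - 1)*(z^2 + 3*z - 4) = (z - 5)*(z - 4)*(z - 1)^2*(z + 4)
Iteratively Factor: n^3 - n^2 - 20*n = (n - 5)*(n^2 + 4*n) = (n - 5)*(n + 4)*(n)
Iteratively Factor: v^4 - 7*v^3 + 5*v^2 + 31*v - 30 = (v - 1)*(v^3 - 6*v^2 - v + 30) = (v - 1)*(v + 2)*(v^2 - 8*v + 15) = (v - 3)*(v - 1)*(v + 2)*(v - 5)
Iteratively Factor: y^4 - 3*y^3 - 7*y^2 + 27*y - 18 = (y + 3)*(y^3 - 6*y^2 + 11*y - 6) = (y - 2)*(y + 3)*(y^2 - 4*y + 3) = (y - 2)*(y - 1)*(y + 3)*(y - 3)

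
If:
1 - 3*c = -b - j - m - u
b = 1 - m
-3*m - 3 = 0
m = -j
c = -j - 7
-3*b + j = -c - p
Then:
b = 2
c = -8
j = 1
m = -1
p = 13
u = -27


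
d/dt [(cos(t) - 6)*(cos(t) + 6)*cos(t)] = 3*(sin(t)^2 + 11)*sin(t)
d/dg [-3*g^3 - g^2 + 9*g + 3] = -9*g^2 - 2*g + 9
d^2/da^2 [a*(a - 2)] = 2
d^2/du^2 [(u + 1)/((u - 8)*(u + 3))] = 2*(u^3 + 3*u^2 + 57*u - 71)/(u^6 - 15*u^5 + 3*u^4 + 595*u^3 - 72*u^2 - 8640*u - 13824)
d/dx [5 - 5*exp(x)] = -5*exp(x)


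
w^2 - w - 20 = (w - 5)*(w + 4)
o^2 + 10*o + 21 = (o + 3)*(o + 7)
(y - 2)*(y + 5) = y^2 + 3*y - 10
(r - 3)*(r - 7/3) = r^2 - 16*r/3 + 7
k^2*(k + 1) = k^3 + k^2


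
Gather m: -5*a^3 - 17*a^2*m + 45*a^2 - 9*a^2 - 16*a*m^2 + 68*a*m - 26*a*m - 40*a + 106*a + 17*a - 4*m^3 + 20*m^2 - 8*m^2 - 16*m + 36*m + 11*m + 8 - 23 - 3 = -5*a^3 + 36*a^2 + 83*a - 4*m^3 + m^2*(12 - 16*a) + m*(-17*a^2 + 42*a + 31) - 18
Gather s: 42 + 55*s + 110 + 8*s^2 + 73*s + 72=8*s^2 + 128*s + 224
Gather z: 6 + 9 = 15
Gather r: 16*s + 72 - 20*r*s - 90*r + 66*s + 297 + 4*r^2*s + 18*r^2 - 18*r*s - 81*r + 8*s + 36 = r^2*(4*s + 18) + r*(-38*s - 171) + 90*s + 405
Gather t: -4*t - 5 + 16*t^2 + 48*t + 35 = 16*t^2 + 44*t + 30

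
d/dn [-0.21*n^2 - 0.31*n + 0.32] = -0.42*n - 0.31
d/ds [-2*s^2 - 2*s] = -4*s - 2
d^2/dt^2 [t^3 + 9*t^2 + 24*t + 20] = 6*t + 18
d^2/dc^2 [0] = 0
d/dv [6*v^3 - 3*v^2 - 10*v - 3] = 18*v^2 - 6*v - 10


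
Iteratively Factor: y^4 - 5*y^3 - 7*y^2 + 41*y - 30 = (y - 2)*(y^3 - 3*y^2 - 13*y + 15) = (y - 5)*(y - 2)*(y^2 + 2*y - 3) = (y - 5)*(y - 2)*(y - 1)*(y + 3)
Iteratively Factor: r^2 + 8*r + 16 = (r + 4)*(r + 4)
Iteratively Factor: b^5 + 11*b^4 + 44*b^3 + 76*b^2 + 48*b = (b + 2)*(b^4 + 9*b^3 + 26*b^2 + 24*b) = b*(b + 2)*(b^3 + 9*b^2 + 26*b + 24) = b*(b + 2)*(b + 4)*(b^2 + 5*b + 6) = b*(b + 2)^2*(b + 4)*(b + 3)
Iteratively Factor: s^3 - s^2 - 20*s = (s)*(s^2 - s - 20) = s*(s + 4)*(s - 5)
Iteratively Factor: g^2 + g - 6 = (g - 2)*(g + 3)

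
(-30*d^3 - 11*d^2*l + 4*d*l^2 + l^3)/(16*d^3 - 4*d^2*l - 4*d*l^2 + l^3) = (-15*d^2 + 2*d*l + l^2)/(8*d^2 - 6*d*l + l^2)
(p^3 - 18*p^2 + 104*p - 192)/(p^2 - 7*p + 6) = (p^2 - 12*p + 32)/(p - 1)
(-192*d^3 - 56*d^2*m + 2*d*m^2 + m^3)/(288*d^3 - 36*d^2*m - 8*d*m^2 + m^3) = (-4*d - m)/(6*d - m)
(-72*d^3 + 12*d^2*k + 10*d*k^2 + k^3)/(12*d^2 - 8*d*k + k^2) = (-36*d^2 - 12*d*k - k^2)/(6*d - k)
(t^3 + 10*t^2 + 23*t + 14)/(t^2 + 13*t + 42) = (t^2 + 3*t + 2)/(t + 6)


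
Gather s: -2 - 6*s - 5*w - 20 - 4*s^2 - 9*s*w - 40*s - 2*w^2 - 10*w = -4*s^2 + s*(-9*w - 46) - 2*w^2 - 15*w - 22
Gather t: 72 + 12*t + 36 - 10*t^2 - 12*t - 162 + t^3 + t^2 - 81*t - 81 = t^3 - 9*t^2 - 81*t - 135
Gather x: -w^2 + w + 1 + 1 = -w^2 + w + 2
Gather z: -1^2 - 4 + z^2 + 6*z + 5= z^2 + 6*z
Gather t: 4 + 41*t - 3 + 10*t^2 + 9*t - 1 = 10*t^2 + 50*t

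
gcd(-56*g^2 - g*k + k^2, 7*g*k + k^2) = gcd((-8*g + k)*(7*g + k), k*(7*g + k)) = 7*g + k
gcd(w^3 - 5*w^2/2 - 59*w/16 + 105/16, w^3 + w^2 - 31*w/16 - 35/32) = w^2 + w/2 - 35/16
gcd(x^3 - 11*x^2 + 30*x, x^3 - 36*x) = x^2 - 6*x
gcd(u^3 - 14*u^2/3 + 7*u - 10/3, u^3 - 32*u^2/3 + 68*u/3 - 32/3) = u - 2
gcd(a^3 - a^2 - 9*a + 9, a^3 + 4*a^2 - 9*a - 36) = a^2 - 9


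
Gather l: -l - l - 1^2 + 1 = -2*l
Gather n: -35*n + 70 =70 - 35*n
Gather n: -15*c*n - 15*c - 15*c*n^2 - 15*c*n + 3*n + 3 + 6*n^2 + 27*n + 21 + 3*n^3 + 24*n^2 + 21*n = -15*c + 3*n^3 + n^2*(30 - 15*c) + n*(51 - 30*c) + 24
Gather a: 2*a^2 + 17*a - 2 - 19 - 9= 2*a^2 + 17*a - 30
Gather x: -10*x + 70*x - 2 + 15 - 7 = 60*x + 6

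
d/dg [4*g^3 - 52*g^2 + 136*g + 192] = 12*g^2 - 104*g + 136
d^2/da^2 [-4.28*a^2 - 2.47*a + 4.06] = -8.56000000000000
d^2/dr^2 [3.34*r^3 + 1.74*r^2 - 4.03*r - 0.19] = 20.04*r + 3.48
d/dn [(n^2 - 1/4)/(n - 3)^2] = -6*n/(n - 3)^3 + 1/(2*(n - 3)^3)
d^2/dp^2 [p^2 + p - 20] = 2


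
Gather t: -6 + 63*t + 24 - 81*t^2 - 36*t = -81*t^2 + 27*t + 18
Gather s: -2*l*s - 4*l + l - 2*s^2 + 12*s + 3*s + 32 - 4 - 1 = -3*l - 2*s^2 + s*(15 - 2*l) + 27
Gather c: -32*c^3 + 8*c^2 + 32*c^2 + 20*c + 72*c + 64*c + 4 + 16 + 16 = -32*c^3 + 40*c^2 + 156*c + 36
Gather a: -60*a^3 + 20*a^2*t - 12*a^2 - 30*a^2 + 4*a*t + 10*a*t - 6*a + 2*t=-60*a^3 + a^2*(20*t - 42) + a*(14*t - 6) + 2*t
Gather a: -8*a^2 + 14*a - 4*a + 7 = -8*a^2 + 10*a + 7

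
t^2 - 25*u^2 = (t - 5*u)*(t + 5*u)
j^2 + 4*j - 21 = (j - 3)*(j + 7)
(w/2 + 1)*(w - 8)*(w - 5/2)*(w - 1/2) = w^4/2 - 9*w^3/2 + 13*w^2/8 + 81*w/4 - 10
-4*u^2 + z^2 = (-2*u + z)*(2*u + z)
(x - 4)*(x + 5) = x^2 + x - 20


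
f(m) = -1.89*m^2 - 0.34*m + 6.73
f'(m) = -3.78*m - 0.34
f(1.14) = 3.89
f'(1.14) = -4.65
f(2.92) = -10.38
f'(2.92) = -11.38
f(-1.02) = 5.11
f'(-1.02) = 3.52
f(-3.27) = -12.37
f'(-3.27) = 12.02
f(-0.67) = 6.11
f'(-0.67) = 2.19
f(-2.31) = -2.57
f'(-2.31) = 8.39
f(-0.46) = 6.49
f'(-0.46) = 1.40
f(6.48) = -74.84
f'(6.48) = -24.83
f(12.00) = -269.51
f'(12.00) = -45.70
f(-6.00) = -59.27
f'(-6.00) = 22.34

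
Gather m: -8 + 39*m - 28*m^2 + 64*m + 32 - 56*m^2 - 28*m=-84*m^2 + 75*m + 24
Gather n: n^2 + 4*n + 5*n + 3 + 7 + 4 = n^2 + 9*n + 14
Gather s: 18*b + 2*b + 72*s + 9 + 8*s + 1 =20*b + 80*s + 10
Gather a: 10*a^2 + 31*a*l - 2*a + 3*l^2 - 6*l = 10*a^2 + a*(31*l - 2) + 3*l^2 - 6*l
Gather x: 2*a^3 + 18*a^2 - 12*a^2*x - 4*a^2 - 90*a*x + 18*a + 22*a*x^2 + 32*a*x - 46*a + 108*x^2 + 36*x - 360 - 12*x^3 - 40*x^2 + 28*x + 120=2*a^3 + 14*a^2 - 28*a - 12*x^3 + x^2*(22*a + 68) + x*(-12*a^2 - 58*a + 64) - 240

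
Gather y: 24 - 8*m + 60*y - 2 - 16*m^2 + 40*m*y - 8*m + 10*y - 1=-16*m^2 - 16*m + y*(40*m + 70) + 21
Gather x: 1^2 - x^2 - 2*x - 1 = -x^2 - 2*x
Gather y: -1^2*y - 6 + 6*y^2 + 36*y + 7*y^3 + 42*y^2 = 7*y^3 + 48*y^2 + 35*y - 6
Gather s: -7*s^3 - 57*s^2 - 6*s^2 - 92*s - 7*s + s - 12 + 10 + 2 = -7*s^3 - 63*s^2 - 98*s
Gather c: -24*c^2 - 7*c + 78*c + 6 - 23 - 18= -24*c^2 + 71*c - 35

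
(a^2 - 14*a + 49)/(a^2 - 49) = (a - 7)/(a + 7)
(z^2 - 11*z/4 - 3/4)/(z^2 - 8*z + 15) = (z + 1/4)/(z - 5)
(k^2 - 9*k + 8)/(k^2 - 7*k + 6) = (k - 8)/(k - 6)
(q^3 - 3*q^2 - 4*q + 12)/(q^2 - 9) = (q^2 - 4)/(q + 3)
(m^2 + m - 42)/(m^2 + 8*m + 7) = (m - 6)/(m + 1)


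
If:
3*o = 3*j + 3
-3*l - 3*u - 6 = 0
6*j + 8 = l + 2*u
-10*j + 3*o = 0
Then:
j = 3/7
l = -102/7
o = 10/7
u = 88/7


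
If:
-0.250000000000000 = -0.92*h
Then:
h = 0.27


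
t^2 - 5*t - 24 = (t - 8)*(t + 3)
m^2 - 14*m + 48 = (m - 8)*(m - 6)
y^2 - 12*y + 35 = (y - 7)*(y - 5)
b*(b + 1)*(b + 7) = b^3 + 8*b^2 + 7*b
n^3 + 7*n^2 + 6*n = n*(n + 1)*(n + 6)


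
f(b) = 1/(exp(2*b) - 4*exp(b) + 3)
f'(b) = (-2*exp(2*b) + 4*exp(b))/(exp(2*b) - 4*exp(b) + 3)^2 = 2*(2 - exp(b))*exp(b)/(exp(2*b) - 4*exp(b) + 3)^2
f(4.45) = 0.00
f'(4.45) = -0.00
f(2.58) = 0.01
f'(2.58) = -0.02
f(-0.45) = 1.17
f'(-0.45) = 2.37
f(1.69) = 0.09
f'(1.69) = -0.32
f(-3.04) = 0.36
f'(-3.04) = 0.02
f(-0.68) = 0.81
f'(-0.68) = 1.00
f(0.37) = -1.44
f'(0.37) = 3.31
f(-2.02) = 0.40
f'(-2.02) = 0.08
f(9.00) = 0.00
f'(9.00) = 0.00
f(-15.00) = 0.33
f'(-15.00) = 0.00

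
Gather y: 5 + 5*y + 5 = 5*y + 10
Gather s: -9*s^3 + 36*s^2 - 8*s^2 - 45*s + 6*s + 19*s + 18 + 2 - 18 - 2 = -9*s^3 + 28*s^2 - 20*s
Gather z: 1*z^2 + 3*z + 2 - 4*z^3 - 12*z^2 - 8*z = -4*z^3 - 11*z^2 - 5*z + 2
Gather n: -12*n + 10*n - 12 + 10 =-2*n - 2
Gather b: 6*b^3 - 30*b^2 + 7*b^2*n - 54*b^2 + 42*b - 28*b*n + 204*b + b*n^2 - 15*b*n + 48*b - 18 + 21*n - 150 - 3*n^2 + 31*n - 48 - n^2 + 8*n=6*b^3 + b^2*(7*n - 84) + b*(n^2 - 43*n + 294) - 4*n^2 + 60*n - 216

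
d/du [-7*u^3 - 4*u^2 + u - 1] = -21*u^2 - 8*u + 1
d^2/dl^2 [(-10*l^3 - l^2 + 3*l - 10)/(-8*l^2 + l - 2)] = 4*(-167*l^3 + 906*l^2 + 12*l - 76)/(512*l^6 - 192*l^5 + 408*l^4 - 97*l^3 + 102*l^2 - 12*l + 8)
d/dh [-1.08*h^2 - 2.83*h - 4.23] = -2.16*h - 2.83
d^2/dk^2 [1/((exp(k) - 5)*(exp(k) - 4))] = (4*exp(3*k) - 27*exp(2*k) + exp(k) + 180)*exp(k)/(exp(6*k) - 27*exp(5*k) + 303*exp(4*k) - 1809*exp(3*k) + 6060*exp(2*k) - 10800*exp(k) + 8000)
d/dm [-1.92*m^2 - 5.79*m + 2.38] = -3.84*m - 5.79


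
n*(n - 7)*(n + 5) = n^3 - 2*n^2 - 35*n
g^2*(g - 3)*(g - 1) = g^4 - 4*g^3 + 3*g^2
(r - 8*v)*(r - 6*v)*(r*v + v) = r^3*v - 14*r^2*v^2 + r^2*v + 48*r*v^3 - 14*r*v^2 + 48*v^3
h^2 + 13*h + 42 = (h + 6)*(h + 7)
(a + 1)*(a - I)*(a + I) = a^3 + a^2 + a + 1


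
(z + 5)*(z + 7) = z^2 + 12*z + 35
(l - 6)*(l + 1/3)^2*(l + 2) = l^4 - 10*l^3/3 - 131*l^2/9 - 76*l/9 - 4/3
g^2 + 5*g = g*(g + 5)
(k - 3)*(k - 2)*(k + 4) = k^3 - k^2 - 14*k + 24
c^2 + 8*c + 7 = (c + 1)*(c + 7)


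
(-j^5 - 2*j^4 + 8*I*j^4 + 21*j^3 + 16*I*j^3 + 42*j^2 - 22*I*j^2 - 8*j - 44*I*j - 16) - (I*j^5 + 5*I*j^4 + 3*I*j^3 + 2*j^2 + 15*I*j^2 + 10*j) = -j^5 - I*j^5 - 2*j^4 + 3*I*j^4 + 21*j^3 + 13*I*j^3 + 40*j^2 - 37*I*j^2 - 18*j - 44*I*j - 16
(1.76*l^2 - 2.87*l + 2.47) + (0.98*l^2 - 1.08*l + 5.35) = 2.74*l^2 - 3.95*l + 7.82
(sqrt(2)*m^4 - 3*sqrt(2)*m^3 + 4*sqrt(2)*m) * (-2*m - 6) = -2*sqrt(2)*m^5 + 18*sqrt(2)*m^3 - 8*sqrt(2)*m^2 - 24*sqrt(2)*m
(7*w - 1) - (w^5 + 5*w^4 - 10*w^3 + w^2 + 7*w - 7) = -w^5 - 5*w^4 + 10*w^3 - w^2 + 6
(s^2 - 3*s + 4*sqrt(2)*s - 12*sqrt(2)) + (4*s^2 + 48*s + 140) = 5*s^2 + 4*sqrt(2)*s + 45*s - 12*sqrt(2) + 140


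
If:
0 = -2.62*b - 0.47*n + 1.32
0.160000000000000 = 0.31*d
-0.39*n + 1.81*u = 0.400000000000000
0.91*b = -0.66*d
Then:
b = -0.37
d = 0.52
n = 4.90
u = 1.28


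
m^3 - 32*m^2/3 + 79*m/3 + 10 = (m - 6)*(m - 5)*(m + 1/3)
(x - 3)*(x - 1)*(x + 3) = x^3 - x^2 - 9*x + 9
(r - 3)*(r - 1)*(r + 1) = r^3 - 3*r^2 - r + 3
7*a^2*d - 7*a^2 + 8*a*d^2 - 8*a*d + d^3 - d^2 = (a + d)*(7*a + d)*(d - 1)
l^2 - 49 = (l - 7)*(l + 7)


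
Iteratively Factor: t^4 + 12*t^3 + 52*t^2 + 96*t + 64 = (t + 2)*(t^3 + 10*t^2 + 32*t + 32) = (t + 2)*(t + 4)*(t^2 + 6*t + 8) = (t + 2)*(t + 4)^2*(t + 2)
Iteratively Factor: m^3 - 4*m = (m)*(m^2 - 4) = m*(m - 2)*(m + 2)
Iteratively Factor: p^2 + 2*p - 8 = (p + 4)*(p - 2)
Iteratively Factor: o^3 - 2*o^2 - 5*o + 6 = (o - 1)*(o^2 - o - 6) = (o - 1)*(o + 2)*(o - 3)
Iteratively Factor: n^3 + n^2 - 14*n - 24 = (n + 3)*(n^2 - 2*n - 8) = (n - 4)*(n + 3)*(n + 2)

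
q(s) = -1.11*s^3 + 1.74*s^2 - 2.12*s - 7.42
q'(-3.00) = -42.53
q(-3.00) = 44.57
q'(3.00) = -21.65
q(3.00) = -28.09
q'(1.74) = -6.15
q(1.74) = -11.69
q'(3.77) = -36.33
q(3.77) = -50.16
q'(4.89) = -64.73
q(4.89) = -105.97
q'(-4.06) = -71.14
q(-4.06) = 104.15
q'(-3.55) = -56.44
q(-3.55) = 71.69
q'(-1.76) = -18.56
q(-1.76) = 7.75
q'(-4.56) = -87.23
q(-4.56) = 143.68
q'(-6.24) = -153.50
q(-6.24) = 343.26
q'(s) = -3.33*s^2 + 3.48*s - 2.12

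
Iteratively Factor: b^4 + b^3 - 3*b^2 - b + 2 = (b + 1)*(b^3 - 3*b + 2) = (b + 1)*(b + 2)*(b^2 - 2*b + 1) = (b - 1)*(b + 1)*(b + 2)*(b - 1)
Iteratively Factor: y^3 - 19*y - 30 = (y + 2)*(y^2 - 2*y - 15) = (y - 5)*(y + 2)*(y + 3)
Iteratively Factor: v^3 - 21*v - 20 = (v + 1)*(v^2 - v - 20) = (v + 1)*(v + 4)*(v - 5)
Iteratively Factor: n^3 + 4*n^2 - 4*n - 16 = (n - 2)*(n^2 + 6*n + 8) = (n - 2)*(n + 2)*(n + 4)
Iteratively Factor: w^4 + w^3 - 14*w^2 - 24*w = (w)*(w^3 + w^2 - 14*w - 24) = w*(w + 2)*(w^2 - w - 12) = w*(w + 2)*(w + 3)*(w - 4)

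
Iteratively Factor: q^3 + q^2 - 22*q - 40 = (q - 5)*(q^2 + 6*q + 8) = (q - 5)*(q + 4)*(q + 2)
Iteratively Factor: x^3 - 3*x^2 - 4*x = (x)*(x^2 - 3*x - 4) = x*(x + 1)*(x - 4)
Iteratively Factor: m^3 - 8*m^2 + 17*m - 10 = (m - 1)*(m^2 - 7*m + 10) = (m - 5)*(m - 1)*(m - 2)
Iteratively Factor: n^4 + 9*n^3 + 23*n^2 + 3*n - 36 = (n - 1)*(n^3 + 10*n^2 + 33*n + 36) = (n - 1)*(n + 3)*(n^2 + 7*n + 12) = (n - 1)*(n + 3)^2*(n + 4)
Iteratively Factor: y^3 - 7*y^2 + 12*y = (y - 4)*(y^2 - 3*y) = (y - 4)*(y - 3)*(y)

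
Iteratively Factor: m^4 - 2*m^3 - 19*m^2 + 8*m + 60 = (m + 2)*(m^3 - 4*m^2 - 11*m + 30) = (m - 2)*(m + 2)*(m^2 - 2*m - 15) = (m - 5)*(m - 2)*(m + 2)*(m + 3)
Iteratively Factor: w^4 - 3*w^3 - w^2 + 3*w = (w)*(w^3 - 3*w^2 - w + 3) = w*(w + 1)*(w^2 - 4*w + 3) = w*(w - 3)*(w + 1)*(w - 1)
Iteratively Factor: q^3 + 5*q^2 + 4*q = (q + 4)*(q^2 + q) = (q + 1)*(q + 4)*(q)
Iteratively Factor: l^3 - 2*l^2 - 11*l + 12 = (l - 4)*(l^2 + 2*l - 3) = (l - 4)*(l - 1)*(l + 3)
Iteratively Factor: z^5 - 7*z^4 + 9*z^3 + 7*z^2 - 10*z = (z - 1)*(z^4 - 6*z^3 + 3*z^2 + 10*z) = (z - 1)*(z + 1)*(z^3 - 7*z^2 + 10*z) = (z - 2)*(z - 1)*(z + 1)*(z^2 - 5*z) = (z - 5)*(z - 2)*(z - 1)*(z + 1)*(z)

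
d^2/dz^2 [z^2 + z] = 2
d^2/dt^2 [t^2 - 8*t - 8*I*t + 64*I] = 2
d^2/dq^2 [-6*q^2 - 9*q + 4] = -12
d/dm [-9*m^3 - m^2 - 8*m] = -27*m^2 - 2*m - 8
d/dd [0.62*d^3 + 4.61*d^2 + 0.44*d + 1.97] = 1.86*d^2 + 9.22*d + 0.44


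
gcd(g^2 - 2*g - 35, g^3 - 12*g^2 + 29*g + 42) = g - 7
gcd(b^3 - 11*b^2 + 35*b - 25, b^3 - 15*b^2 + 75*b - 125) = b^2 - 10*b + 25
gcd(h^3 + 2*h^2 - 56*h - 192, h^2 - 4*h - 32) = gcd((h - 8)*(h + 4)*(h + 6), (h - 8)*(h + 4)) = h^2 - 4*h - 32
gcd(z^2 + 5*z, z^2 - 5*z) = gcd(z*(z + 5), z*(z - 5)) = z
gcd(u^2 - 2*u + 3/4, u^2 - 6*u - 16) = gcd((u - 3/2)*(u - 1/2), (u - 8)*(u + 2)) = 1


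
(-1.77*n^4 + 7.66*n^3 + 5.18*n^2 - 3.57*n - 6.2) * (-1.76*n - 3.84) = 3.1152*n^5 - 6.6848*n^4 - 38.5312*n^3 - 13.608*n^2 + 24.6208*n + 23.808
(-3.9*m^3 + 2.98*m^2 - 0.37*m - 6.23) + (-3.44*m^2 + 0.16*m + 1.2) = -3.9*m^3 - 0.46*m^2 - 0.21*m - 5.03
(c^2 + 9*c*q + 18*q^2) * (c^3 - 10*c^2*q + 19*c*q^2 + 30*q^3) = c^5 - c^4*q - 53*c^3*q^2 + 21*c^2*q^3 + 612*c*q^4 + 540*q^5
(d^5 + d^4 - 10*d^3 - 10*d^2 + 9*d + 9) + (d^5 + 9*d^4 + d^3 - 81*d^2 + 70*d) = 2*d^5 + 10*d^4 - 9*d^3 - 91*d^2 + 79*d + 9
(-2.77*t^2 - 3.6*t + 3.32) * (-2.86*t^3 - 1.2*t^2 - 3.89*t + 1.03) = 7.9222*t^5 + 13.62*t^4 + 5.6001*t^3 + 7.1669*t^2 - 16.6228*t + 3.4196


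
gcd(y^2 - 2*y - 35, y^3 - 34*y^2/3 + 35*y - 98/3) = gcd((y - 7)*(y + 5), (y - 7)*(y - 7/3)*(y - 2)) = y - 7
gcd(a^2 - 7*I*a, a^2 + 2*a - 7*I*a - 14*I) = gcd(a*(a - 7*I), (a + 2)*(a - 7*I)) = a - 7*I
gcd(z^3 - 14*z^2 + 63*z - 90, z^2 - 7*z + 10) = z - 5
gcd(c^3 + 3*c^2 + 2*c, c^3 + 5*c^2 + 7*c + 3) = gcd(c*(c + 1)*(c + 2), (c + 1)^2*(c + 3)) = c + 1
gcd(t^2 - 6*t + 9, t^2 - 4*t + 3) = t - 3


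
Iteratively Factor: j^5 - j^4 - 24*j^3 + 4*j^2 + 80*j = (j + 2)*(j^4 - 3*j^3 - 18*j^2 + 40*j) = (j - 5)*(j + 2)*(j^3 + 2*j^2 - 8*j) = (j - 5)*(j + 2)*(j + 4)*(j^2 - 2*j) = j*(j - 5)*(j + 2)*(j + 4)*(j - 2)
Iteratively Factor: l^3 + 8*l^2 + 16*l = (l + 4)*(l^2 + 4*l) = (l + 4)^2*(l)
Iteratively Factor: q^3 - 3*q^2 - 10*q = (q)*(q^2 - 3*q - 10) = q*(q + 2)*(q - 5)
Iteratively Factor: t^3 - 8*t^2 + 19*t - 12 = (t - 1)*(t^2 - 7*t + 12) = (t - 3)*(t - 1)*(t - 4)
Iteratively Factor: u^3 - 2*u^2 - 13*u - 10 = (u + 1)*(u^2 - 3*u - 10) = (u + 1)*(u + 2)*(u - 5)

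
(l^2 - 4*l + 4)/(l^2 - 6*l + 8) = (l - 2)/(l - 4)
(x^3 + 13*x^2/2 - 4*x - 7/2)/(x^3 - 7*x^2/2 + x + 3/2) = (x + 7)/(x - 3)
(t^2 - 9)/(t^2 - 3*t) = (t + 3)/t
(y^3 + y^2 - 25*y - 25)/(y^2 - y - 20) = (y^2 + 6*y + 5)/(y + 4)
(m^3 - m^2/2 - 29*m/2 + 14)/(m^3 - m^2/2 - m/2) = (2*m^2 + m - 28)/(m*(2*m + 1))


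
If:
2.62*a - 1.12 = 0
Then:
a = 0.43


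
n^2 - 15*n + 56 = (n - 8)*(n - 7)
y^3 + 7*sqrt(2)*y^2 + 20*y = y*(y + 2*sqrt(2))*(y + 5*sqrt(2))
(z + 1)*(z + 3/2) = z^2 + 5*z/2 + 3/2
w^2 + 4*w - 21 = (w - 3)*(w + 7)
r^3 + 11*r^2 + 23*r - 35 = (r - 1)*(r + 5)*(r + 7)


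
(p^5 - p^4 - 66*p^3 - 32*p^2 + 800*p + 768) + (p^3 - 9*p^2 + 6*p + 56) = p^5 - p^4 - 65*p^3 - 41*p^2 + 806*p + 824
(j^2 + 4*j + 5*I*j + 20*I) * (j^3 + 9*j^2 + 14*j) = j^5 + 13*j^4 + 5*I*j^4 + 50*j^3 + 65*I*j^3 + 56*j^2 + 250*I*j^2 + 280*I*j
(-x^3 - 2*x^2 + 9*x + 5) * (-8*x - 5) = 8*x^4 + 21*x^3 - 62*x^2 - 85*x - 25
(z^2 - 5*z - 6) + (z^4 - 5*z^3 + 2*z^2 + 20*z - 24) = z^4 - 5*z^3 + 3*z^2 + 15*z - 30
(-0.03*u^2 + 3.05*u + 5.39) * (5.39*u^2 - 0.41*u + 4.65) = -0.1617*u^4 + 16.4518*u^3 + 27.6621*u^2 + 11.9726*u + 25.0635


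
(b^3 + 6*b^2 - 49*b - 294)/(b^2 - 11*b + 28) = (b^2 + 13*b + 42)/(b - 4)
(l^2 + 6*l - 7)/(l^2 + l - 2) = (l + 7)/(l + 2)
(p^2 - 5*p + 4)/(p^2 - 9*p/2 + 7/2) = 2*(p - 4)/(2*p - 7)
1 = 1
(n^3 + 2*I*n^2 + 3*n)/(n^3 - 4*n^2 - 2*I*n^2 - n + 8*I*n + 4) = n*(n + 3*I)/(n^2 - n*(4 + I) + 4*I)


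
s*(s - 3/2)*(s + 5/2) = s^3 + s^2 - 15*s/4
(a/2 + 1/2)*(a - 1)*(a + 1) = a^3/2 + a^2/2 - a/2 - 1/2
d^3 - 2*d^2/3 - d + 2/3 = (d - 1)*(d - 2/3)*(d + 1)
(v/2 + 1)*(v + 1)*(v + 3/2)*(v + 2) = v^4/2 + 13*v^3/4 + 31*v^2/4 + 8*v + 3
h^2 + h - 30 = (h - 5)*(h + 6)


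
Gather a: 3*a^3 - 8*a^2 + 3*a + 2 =3*a^3 - 8*a^2 + 3*a + 2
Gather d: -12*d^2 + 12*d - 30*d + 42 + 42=-12*d^2 - 18*d + 84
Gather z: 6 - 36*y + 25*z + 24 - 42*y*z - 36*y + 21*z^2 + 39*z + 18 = -72*y + 21*z^2 + z*(64 - 42*y) + 48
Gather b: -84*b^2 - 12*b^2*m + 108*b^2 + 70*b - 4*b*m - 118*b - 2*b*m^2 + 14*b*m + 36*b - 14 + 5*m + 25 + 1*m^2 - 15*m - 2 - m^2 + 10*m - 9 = b^2*(24 - 12*m) + b*(-2*m^2 + 10*m - 12)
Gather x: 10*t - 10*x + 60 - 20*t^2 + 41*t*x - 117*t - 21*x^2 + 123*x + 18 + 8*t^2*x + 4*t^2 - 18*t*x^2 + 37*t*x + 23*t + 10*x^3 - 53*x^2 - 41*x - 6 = -16*t^2 - 84*t + 10*x^3 + x^2*(-18*t - 74) + x*(8*t^2 + 78*t + 72) + 72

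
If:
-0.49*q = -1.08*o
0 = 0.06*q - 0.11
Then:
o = 0.83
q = 1.83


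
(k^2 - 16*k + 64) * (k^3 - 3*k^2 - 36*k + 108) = k^5 - 19*k^4 + 76*k^3 + 492*k^2 - 4032*k + 6912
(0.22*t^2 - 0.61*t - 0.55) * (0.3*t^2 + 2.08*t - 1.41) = 0.066*t^4 + 0.2746*t^3 - 1.744*t^2 - 0.2839*t + 0.7755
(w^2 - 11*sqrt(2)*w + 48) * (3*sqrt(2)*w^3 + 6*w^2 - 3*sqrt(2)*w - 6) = 3*sqrt(2)*w^5 - 60*w^4 + 75*sqrt(2)*w^3 + 348*w^2 - 78*sqrt(2)*w - 288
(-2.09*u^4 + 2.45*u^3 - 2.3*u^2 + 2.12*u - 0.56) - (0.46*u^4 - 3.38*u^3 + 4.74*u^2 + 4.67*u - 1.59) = -2.55*u^4 + 5.83*u^3 - 7.04*u^2 - 2.55*u + 1.03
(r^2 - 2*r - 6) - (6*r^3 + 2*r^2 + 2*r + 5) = -6*r^3 - r^2 - 4*r - 11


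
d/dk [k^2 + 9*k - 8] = 2*k + 9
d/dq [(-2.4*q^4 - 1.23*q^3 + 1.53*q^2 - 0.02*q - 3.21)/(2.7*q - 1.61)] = (-19.44*q^4 + 8.814*q^3 + 10.0719*q^2 - 4.9266*q + 8.6992)/(7.29*q^2 - 8.694*q + 2.5921)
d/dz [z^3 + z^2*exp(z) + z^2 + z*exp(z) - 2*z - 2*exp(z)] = z^2*exp(z) + 3*z^2 + 3*z*exp(z) + 2*z - exp(z) - 2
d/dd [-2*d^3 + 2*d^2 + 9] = 2*d*(2 - 3*d)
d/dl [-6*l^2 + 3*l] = 3 - 12*l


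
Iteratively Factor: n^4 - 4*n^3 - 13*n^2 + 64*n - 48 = (n - 1)*(n^3 - 3*n^2 - 16*n + 48) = (n - 4)*(n - 1)*(n^2 + n - 12) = (n - 4)*(n - 1)*(n + 4)*(n - 3)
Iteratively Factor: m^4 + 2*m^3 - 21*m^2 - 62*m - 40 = (m + 1)*(m^3 + m^2 - 22*m - 40) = (m - 5)*(m + 1)*(m^2 + 6*m + 8) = (m - 5)*(m + 1)*(m + 4)*(m + 2)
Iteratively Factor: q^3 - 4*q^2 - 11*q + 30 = (q + 3)*(q^2 - 7*q + 10) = (q - 5)*(q + 3)*(q - 2)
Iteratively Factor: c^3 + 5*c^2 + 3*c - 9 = (c + 3)*(c^2 + 2*c - 3) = (c + 3)^2*(c - 1)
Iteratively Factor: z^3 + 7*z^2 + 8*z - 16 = (z + 4)*(z^2 + 3*z - 4) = (z + 4)^2*(z - 1)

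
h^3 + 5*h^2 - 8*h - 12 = (h - 2)*(h + 1)*(h + 6)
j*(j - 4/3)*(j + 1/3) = j^3 - j^2 - 4*j/9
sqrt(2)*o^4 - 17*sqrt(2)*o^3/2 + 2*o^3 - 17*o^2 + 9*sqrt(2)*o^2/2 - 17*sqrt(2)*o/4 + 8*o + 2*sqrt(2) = (o - 8)*(o - 1/2)*(o + sqrt(2)/2)*(sqrt(2)*o + 1)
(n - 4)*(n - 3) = n^2 - 7*n + 12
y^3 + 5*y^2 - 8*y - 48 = (y - 3)*(y + 4)^2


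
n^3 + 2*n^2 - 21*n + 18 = (n - 3)*(n - 1)*(n + 6)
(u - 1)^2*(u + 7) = u^3 + 5*u^2 - 13*u + 7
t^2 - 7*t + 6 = (t - 6)*(t - 1)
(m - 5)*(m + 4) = m^2 - m - 20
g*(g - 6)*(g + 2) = g^3 - 4*g^2 - 12*g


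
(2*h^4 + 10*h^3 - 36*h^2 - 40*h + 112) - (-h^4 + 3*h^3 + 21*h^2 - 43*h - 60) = 3*h^4 + 7*h^3 - 57*h^2 + 3*h + 172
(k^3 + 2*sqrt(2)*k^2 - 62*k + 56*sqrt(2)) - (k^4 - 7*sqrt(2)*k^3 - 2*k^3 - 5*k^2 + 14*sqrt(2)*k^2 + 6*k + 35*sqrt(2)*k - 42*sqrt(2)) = -k^4 + 3*k^3 + 7*sqrt(2)*k^3 - 12*sqrt(2)*k^2 + 5*k^2 - 68*k - 35*sqrt(2)*k + 98*sqrt(2)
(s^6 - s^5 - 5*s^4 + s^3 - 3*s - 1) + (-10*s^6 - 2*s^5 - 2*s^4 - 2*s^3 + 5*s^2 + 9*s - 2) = -9*s^6 - 3*s^5 - 7*s^4 - s^3 + 5*s^2 + 6*s - 3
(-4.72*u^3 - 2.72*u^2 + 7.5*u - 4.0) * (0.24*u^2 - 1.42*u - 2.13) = -1.1328*u^5 + 6.0496*u^4 + 15.716*u^3 - 5.8164*u^2 - 10.295*u + 8.52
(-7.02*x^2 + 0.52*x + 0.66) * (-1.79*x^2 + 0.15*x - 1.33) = 12.5658*x^4 - 1.9838*x^3 + 8.2332*x^2 - 0.5926*x - 0.8778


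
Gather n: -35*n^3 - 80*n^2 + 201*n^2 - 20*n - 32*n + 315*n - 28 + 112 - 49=-35*n^3 + 121*n^2 + 263*n + 35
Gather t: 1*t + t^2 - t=t^2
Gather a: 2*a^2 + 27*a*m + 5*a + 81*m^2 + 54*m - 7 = 2*a^2 + a*(27*m + 5) + 81*m^2 + 54*m - 7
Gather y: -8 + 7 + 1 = 0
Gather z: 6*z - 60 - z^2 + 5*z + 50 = -z^2 + 11*z - 10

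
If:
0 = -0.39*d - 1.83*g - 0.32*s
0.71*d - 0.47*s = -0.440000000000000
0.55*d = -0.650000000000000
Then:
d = -1.18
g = 0.40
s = -0.85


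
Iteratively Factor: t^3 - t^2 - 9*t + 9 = (t + 3)*(t^2 - 4*t + 3) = (t - 3)*(t + 3)*(t - 1)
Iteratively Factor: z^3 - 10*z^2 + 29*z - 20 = (z - 4)*(z^2 - 6*z + 5) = (z - 4)*(z - 1)*(z - 5)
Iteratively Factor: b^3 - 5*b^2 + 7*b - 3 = (b - 3)*(b^2 - 2*b + 1) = (b - 3)*(b - 1)*(b - 1)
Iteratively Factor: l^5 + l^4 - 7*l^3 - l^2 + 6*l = (l)*(l^4 + l^3 - 7*l^2 - l + 6) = l*(l + 1)*(l^3 - 7*l + 6) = l*(l + 1)*(l + 3)*(l^2 - 3*l + 2) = l*(l - 1)*(l + 1)*(l + 3)*(l - 2)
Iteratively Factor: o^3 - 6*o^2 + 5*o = (o - 5)*(o^2 - o) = o*(o - 5)*(o - 1)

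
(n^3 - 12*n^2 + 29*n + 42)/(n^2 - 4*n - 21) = (n^2 - 5*n - 6)/(n + 3)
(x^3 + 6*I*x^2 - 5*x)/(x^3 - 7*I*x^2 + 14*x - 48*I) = x*(x^2 + 6*I*x - 5)/(x^3 - 7*I*x^2 + 14*x - 48*I)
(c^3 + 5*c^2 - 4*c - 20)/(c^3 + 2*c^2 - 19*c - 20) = (c^2 - 4)/(c^2 - 3*c - 4)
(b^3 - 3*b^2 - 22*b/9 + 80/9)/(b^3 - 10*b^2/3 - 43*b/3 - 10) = (3*b^2 - 14*b + 16)/(3*(b^2 - 5*b - 6))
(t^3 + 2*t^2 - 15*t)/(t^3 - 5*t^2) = (t^2 + 2*t - 15)/(t*(t - 5))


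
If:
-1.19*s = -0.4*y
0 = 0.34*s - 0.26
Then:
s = 0.76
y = 2.28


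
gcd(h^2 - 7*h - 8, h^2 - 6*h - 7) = h + 1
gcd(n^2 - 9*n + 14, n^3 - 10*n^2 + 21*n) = n - 7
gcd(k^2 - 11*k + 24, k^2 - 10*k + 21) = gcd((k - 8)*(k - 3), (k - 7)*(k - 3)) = k - 3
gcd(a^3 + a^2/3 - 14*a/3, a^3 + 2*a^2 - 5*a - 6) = a - 2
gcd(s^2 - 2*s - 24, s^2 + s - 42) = s - 6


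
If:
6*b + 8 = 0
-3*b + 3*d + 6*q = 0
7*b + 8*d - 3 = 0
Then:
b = -4/3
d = 37/24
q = -23/16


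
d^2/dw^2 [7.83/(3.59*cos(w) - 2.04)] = (100.913823*sin(w)^2 - 57.343788*cos(w) + 100.913823)/(3.59*cos(w) - 2.04)^3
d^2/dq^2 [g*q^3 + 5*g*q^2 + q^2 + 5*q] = 6*g*q + 10*g + 2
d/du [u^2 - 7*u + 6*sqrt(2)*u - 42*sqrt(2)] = 2*u - 7 + 6*sqrt(2)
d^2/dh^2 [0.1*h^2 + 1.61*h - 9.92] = 0.200000000000000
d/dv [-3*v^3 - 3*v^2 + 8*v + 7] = -9*v^2 - 6*v + 8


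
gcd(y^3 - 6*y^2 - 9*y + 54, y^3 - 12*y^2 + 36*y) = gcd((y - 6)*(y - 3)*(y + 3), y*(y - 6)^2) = y - 6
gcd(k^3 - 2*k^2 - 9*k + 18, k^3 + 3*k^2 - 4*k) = 1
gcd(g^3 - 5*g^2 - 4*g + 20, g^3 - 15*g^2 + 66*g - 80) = g^2 - 7*g + 10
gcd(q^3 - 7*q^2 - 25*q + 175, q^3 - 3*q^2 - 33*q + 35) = q^2 - 2*q - 35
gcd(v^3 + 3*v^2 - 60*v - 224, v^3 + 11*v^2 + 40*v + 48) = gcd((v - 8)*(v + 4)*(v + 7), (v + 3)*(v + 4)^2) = v + 4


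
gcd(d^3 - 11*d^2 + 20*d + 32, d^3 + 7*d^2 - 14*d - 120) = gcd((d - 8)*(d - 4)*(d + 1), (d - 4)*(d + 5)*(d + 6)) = d - 4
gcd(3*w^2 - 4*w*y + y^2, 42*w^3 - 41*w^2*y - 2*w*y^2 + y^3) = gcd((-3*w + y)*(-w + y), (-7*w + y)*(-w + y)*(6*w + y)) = -w + y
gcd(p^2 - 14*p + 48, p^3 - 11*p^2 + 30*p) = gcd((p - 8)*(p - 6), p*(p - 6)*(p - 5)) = p - 6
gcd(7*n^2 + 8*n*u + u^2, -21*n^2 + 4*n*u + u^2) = 7*n + u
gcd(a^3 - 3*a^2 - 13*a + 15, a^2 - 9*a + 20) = a - 5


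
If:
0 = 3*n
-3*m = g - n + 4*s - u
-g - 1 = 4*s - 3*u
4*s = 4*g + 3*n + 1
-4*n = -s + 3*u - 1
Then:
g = -3/16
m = 7/72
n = 0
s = 1/16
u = 17/48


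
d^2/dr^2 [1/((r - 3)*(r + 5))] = 2*((r - 3)^2 + (r - 3)*(r + 5) + (r + 5)^2)/((r - 3)^3*(r + 5)^3)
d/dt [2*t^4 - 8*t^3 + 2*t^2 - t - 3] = 8*t^3 - 24*t^2 + 4*t - 1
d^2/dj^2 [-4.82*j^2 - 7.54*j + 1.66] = -9.64000000000000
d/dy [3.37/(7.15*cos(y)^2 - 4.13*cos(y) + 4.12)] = (48.191*cos(y) - 13.9181)*sin(y)/(7.15*cos(y)^2 - 4.13*cos(y) + 4.12)^2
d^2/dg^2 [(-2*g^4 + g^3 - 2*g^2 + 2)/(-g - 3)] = 2*(6*g^4 + 47*g^3 + 99*g^2 - 27*g + 16)/(g^3 + 9*g^2 + 27*g + 27)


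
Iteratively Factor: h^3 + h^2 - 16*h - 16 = (h + 1)*(h^2 - 16) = (h + 1)*(h + 4)*(h - 4)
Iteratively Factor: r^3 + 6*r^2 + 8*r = (r + 2)*(r^2 + 4*r) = r*(r + 2)*(r + 4)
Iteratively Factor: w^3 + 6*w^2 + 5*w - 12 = (w + 4)*(w^2 + 2*w - 3) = (w + 3)*(w + 4)*(w - 1)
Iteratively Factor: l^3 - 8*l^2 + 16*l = (l)*(l^2 - 8*l + 16) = l*(l - 4)*(l - 4)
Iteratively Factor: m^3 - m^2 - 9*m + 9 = (m - 3)*(m^2 + 2*m - 3) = (m - 3)*(m + 3)*(m - 1)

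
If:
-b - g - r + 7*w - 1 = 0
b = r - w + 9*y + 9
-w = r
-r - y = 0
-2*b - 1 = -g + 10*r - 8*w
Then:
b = 248/5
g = -21/5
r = -29/5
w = 29/5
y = 29/5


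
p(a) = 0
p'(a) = 0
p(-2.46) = 0.00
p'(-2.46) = 0.00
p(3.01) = 0.00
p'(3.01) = 0.00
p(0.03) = 0.00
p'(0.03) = 0.00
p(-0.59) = 0.00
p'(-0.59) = 0.00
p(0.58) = 0.00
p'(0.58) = 0.00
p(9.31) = 0.00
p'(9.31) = 0.00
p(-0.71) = 0.00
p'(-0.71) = 0.00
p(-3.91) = 0.00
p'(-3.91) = 0.00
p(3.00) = 0.00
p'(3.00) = 0.00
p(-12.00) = 0.00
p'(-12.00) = 0.00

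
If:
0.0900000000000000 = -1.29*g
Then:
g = -0.07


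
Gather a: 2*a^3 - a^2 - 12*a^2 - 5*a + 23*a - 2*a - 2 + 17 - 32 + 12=2*a^3 - 13*a^2 + 16*a - 5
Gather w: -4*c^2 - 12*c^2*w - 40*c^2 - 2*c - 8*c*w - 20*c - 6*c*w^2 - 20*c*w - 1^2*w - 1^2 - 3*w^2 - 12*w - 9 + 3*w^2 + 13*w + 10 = -44*c^2 - 6*c*w^2 - 22*c + w*(-12*c^2 - 28*c)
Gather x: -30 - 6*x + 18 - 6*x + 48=36 - 12*x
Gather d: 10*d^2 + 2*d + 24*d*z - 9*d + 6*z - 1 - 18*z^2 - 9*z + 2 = 10*d^2 + d*(24*z - 7) - 18*z^2 - 3*z + 1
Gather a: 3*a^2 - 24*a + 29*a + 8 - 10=3*a^2 + 5*a - 2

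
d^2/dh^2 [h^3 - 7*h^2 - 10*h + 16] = 6*h - 14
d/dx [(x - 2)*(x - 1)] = 2*x - 3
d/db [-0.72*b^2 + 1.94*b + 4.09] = 1.94 - 1.44*b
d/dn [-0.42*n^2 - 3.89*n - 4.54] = -0.84*n - 3.89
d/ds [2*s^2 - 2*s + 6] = 4*s - 2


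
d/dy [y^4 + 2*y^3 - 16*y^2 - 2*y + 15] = 4*y^3 + 6*y^2 - 32*y - 2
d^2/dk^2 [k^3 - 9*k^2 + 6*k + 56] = 6*k - 18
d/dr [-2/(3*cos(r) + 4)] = -6*sin(r)/(3*cos(r) + 4)^2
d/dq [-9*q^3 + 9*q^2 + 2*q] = -27*q^2 + 18*q + 2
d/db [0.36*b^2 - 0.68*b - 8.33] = 0.72*b - 0.68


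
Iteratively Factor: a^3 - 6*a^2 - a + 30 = (a - 5)*(a^2 - a - 6) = (a - 5)*(a - 3)*(a + 2)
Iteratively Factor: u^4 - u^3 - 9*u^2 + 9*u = (u - 1)*(u^3 - 9*u) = u*(u - 1)*(u^2 - 9) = u*(u - 3)*(u - 1)*(u + 3)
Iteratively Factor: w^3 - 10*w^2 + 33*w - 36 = (w - 3)*(w^2 - 7*w + 12) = (w - 4)*(w - 3)*(w - 3)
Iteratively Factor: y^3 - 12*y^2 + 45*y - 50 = (y - 2)*(y^2 - 10*y + 25) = (y - 5)*(y - 2)*(y - 5)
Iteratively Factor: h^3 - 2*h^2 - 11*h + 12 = (h - 1)*(h^2 - h - 12) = (h - 1)*(h + 3)*(h - 4)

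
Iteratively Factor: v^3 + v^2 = (v)*(v^2 + v) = v^2*(v + 1)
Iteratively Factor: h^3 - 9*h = (h + 3)*(h^2 - 3*h) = h*(h + 3)*(h - 3)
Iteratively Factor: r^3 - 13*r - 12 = (r + 1)*(r^2 - r - 12) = (r + 1)*(r + 3)*(r - 4)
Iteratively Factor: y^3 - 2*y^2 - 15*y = (y)*(y^2 - 2*y - 15) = y*(y - 5)*(y + 3)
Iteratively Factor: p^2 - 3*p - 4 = (p - 4)*(p + 1)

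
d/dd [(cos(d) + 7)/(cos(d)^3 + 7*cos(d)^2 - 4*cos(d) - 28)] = sin(2*d)/((cos(d) - 2)^2*(cos(d) + 2)^2)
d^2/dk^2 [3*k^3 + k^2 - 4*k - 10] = 18*k + 2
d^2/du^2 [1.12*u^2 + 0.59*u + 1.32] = 2.24000000000000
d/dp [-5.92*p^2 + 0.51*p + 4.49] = 0.51 - 11.84*p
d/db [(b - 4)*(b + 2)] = 2*b - 2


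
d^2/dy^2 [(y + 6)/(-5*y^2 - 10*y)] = 2*(y*(y + 2)*(3*y + 8) - 4*(y + 1)^2*(y + 6))/(5*y^3*(y + 2)^3)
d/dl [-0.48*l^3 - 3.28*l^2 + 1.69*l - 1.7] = -1.44*l^2 - 6.56*l + 1.69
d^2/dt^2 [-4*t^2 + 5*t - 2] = -8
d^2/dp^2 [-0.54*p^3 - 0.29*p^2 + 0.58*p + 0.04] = -3.24*p - 0.58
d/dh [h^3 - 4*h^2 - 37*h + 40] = 3*h^2 - 8*h - 37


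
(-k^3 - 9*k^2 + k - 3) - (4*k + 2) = -k^3 - 9*k^2 - 3*k - 5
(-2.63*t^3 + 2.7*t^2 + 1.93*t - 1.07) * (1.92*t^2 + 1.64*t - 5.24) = -5.0496*t^5 + 0.870800000000001*t^4 + 21.9148*t^3 - 13.0372*t^2 - 11.868*t + 5.6068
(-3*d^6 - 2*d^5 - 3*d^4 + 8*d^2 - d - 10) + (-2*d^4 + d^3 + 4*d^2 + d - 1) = -3*d^6 - 2*d^5 - 5*d^4 + d^3 + 12*d^2 - 11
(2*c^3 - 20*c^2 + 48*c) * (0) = 0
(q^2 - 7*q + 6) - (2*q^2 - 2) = -q^2 - 7*q + 8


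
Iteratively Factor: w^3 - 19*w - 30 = (w + 2)*(w^2 - 2*w - 15) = (w - 5)*(w + 2)*(w + 3)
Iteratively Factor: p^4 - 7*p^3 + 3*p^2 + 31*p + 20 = (p + 1)*(p^3 - 8*p^2 + 11*p + 20) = (p - 5)*(p + 1)*(p^2 - 3*p - 4) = (p - 5)*(p - 4)*(p + 1)*(p + 1)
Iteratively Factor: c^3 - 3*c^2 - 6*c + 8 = (c - 1)*(c^2 - 2*c - 8) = (c - 1)*(c + 2)*(c - 4)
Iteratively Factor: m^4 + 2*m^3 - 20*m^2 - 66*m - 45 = (m + 1)*(m^3 + m^2 - 21*m - 45) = (m + 1)*(m + 3)*(m^2 - 2*m - 15) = (m + 1)*(m + 3)^2*(m - 5)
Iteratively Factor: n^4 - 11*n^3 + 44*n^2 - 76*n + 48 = (n - 4)*(n^3 - 7*n^2 + 16*n - 12) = (n - 4)*(n - 2)*(n^2 - 5*n + 6) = (n - 4)*(n - 2)^2*(n - 3)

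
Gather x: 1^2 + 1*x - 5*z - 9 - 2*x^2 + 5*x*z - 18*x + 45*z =-2*x^2 + x*(5*z - 17) + 40*z - 8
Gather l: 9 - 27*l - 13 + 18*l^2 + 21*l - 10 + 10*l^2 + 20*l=28*l^2 + 14*l - 14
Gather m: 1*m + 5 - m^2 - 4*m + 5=-m^2 - 3*m + 10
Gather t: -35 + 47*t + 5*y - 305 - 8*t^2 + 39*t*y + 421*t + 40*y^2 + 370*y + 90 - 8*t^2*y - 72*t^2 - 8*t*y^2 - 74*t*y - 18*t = t^2*(-8*y - 80) + t*(-8*y^2 - 35*y + 450) + 40*y^2 + 375*y - 250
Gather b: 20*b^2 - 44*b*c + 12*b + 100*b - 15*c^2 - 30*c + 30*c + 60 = 20*b^2 + b*(112 - 44*c) - 15*c^2 + 60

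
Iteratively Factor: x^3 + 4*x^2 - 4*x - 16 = (x + 2)*(x^2 + 2*x - 8) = (x + 2)*(x + 4)*(x - 2)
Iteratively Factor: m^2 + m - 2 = (m - 1)*(m + 2)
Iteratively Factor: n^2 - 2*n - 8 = (n - 4)*(n + 2)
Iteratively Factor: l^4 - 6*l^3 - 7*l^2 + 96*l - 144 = (l - 4)*(l^3 - 2*l^2 - 15*l + 36) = (l - 4)*(l + 4)*(l^2 - 6*l + 9) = (l - 4)*(l - 3)*(l + 4)*(l - 3)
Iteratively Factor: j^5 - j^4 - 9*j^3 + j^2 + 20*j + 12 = (j - 3)*(j^4 + 2*j^3 - 3*j^2 - 8*j - 4) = (j - 3)*(j + 1)*(j^3 + j^2 - 4*j - 4) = (j - 3)*(j + 1)^2*(j^2 - 4) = (j - 3)*(j + 1)^2*(j + 2)*(j - 2)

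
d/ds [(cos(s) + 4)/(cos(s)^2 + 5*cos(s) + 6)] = (cos(s)^2 + 8*cos(s) + 14)*sin(s)/(cos(s)^2 + 5*cos(s) + 6)^2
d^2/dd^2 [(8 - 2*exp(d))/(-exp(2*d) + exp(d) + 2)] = 2*(exp(4*d) - 15*exp(3*d) + 24*exp(2*d) - 38*exp(d) + 12)*exp(d)/(exp(6*d) - 3*exp(5*d) - 3*exp(4*d) + 11*exp(3*d) + 6*exp(2*d) - 12*exp(d) - 8)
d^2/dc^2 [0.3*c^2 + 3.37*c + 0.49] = 0.600000000000000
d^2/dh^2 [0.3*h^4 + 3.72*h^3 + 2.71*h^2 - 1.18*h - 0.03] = 3.6*h^2 + 22.32*h + 5.42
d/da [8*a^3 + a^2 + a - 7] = 24*a^2 + 2*a + 1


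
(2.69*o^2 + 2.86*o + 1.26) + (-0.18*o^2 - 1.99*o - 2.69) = 2.51*o^2 + 0.87*o - 1.43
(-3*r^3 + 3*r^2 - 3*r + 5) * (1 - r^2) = 3*r^5 - 3*r^4 - 2*r^2 - 3*r + 5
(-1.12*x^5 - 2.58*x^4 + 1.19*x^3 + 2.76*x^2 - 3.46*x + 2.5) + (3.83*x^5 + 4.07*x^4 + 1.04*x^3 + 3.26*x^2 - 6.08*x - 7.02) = 2.71*x^5 + 1.49*x^4 + 2.23*x^3 + 6.02*x^2 - 9.54*x - 4.52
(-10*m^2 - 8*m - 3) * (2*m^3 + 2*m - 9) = -20*m^5 - 16*m^4 - 26*m^3 + 74*m^2 + 66*m + 27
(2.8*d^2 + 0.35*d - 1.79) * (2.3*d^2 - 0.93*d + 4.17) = 6.44*d^4 - 1.799*d^3 + 7.2335*d^2 + 3.1242*d - 7.4643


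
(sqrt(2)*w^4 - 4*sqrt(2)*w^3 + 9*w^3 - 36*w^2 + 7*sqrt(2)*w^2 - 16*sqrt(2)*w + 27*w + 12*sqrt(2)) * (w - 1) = sqrt(2)*w^5 - 5*sqrt(2)*w^4 + 9*w^4 - 45*w^3 + 11*sqrt(2)*w^3 - 23*sqrt(2)*w^2 + 63*w^2 - 27*w + 28*sqrt(2)*w - 12*sqrt(2)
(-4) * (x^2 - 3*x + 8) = -4*x^2 + 12*x - 32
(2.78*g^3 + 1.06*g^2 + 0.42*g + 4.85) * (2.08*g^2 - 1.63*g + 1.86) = 5.7824*g^5 - 2.3266*g^4 + 4.3166*g^3 + 11.375*g^2 - 7.1243*g + 9.021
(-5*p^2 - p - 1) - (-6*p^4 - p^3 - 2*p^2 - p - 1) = 6*p^4 + p^3 - 3*p^2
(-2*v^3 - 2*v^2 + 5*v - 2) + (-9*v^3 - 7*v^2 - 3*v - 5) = -11*v^3 - 9*v^2 + 2*v - 7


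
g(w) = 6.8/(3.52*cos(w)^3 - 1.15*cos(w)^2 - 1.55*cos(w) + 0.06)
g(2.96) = -2.36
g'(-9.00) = -5.67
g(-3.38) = -2.47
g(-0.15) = 8.44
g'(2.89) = 2.43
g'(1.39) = -195.77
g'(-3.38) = 2.26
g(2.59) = -4.18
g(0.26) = 10.23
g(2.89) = -2.50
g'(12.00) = -6303.79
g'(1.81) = -27.30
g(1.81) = 21.53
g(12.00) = 140.82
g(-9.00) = -3.17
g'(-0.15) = -10.17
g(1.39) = -28.88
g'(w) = 6.8*(10.56*sin(w)*cos(w)^2 - 2.3*sin(w)*cos(w) - 1.55*sin(w))/(3.52*cos(w)^3 - 1.15*cos(w)^2 - 1.55*cos(w) + 0.06)^2 = (71.808*cos(w)^2 - 15.64*cos(w) - 10.54)*sin(w)/(3.52*cos(w)^3 - 1.15*cos(w)^2 - 1.55*cos(w) + 0.06)^2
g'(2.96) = 1.62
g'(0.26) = 24.07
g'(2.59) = 10.84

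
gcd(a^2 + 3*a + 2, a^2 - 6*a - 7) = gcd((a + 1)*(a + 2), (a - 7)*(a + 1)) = a + 1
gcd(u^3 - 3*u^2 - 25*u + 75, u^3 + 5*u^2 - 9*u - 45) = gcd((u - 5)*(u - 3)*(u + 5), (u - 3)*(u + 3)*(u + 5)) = u^2 + 2*u - 15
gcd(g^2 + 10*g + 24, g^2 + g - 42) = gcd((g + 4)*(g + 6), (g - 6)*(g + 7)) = 1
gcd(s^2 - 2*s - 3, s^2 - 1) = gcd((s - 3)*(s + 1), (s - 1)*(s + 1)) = s + 1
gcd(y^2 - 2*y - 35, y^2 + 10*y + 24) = 1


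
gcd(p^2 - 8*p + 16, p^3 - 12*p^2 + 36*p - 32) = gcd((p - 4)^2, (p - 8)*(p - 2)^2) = 1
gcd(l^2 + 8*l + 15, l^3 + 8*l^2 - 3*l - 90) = l + 5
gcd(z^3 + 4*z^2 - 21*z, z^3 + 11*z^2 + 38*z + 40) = 1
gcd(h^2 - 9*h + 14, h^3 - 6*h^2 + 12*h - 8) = h - 2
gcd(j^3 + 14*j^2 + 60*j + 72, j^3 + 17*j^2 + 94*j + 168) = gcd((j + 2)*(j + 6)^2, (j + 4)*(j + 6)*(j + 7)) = j + 6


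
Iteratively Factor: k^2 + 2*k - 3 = (k - 1)*(k + 3)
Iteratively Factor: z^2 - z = (z)*(z - 1)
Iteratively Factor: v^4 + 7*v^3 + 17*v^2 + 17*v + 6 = (v + 1)*(v^3 + 6*v^2 + 11*v + 6) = (v + 1)^2*(v^2 + 5*v + 6) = (v + 1)^2*(v + 2)*(v + 3)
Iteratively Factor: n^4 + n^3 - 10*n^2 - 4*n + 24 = (n - 2)*(n^3 + 3*n^2 - 4*n - 12) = (n - 2)*(n + 3)*(n^2 - 4) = (n - 2)^2*(n + 3)*(n + 2)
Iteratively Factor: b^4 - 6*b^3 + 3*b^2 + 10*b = (b + 1)*(b^3 - 7*b^2 + 10*b) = (b - 2)*(b + 1)*(b^2 - 5*b) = (b - 5)*(b - 2)*(b + 1)*(b)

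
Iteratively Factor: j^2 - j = (j)*(j - 1)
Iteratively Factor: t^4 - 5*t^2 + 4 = (t + 2)*(t^3 - 2*t^2 - t + 2) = (t - 2)*(t + 2)*(t^2 - 1) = (t - 2)*(t - 1)*(t + 2)*(t + 1)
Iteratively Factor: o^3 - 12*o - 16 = (o - 4)*(o^2 + 4*o + 4) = (o - 4)*(o + 2)*(o + 2)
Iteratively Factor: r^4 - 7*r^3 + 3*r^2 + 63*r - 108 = (r - 3)*(r^3 - 4*r^2 - 9*r + 36) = (r - 3)^2*(r^2 - r - 12) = (r - 4)*(r - 3)^2*(r + 3)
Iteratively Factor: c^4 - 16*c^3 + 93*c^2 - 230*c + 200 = (c - 4)*(c^3 - 12*c^2 + 45*c - 50) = (c - 4)*(c - 2)*(c^2 - 10*c + 25) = (c - 5)*(c - 4)*(c - 2)*(c - 5)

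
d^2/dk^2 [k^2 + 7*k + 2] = 2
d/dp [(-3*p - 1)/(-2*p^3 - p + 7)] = (6*p^3 + 3*p - (3*p + 1)*(6*p^2 + 1) - 21)/(2*p^3 + p - 7)^2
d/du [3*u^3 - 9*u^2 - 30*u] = 9*u^2 - 18*u - 30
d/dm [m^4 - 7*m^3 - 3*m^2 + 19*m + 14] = 4*m^3 - 21*m^2 - 6*m + 19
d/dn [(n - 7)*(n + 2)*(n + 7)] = 3*n^2 + 4*n - 49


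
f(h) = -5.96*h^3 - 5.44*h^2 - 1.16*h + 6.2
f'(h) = -17.88*h^2 - 10.88*h - 1.16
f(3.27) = -264.16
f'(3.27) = -227.93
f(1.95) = -60.94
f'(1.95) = -90.36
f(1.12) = -10.30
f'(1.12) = -35.77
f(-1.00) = 7.88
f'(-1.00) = -8.16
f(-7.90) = 2614.37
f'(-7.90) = -1031.10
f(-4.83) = 556.46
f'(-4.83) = -365.73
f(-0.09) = 6.26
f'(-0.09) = -0.33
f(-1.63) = 19.45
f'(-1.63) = -30.93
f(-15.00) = 18914.60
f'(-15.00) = -3860.96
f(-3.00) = 121.64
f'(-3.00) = -129.44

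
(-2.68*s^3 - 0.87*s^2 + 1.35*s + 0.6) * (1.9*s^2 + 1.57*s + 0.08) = -5.092*s^5 - 5.8606*s^4 + 0.9847*s^3 + 3.1899*s^2 + 1.05*s + 0.048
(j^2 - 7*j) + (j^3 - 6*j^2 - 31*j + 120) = j^3 - 5*j^2 - 38*j + 120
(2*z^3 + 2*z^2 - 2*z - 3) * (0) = 0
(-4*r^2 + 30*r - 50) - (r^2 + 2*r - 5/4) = -5*r^2 + 28*r - 195/4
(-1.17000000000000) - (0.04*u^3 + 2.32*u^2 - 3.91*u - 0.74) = -0.04*u^3 - 2.32*u^2 + 3.91*u - 0.43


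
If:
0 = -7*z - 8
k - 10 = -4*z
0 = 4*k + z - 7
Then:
No Solution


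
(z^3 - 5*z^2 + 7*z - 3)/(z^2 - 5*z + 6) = (z^2 - 2*z + 1)/(z - 2)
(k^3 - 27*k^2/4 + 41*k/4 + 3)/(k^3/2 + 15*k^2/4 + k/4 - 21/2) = (4*k^3 - 27*k^2 + 41*k + 12)/(2*k^3 + 15*k^2 + k - 42)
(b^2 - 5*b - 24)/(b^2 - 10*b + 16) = (b + 3)/(b - 2)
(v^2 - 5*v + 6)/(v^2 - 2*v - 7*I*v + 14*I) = (v - 3)/(v - 7*I)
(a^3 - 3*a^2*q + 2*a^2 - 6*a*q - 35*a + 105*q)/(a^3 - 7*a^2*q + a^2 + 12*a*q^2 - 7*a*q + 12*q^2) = (-a^2 - 2*a + 35)/(-a^2 + 4*a*q - a + 4*q)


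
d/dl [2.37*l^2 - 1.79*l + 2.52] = 4.74*l - 1.79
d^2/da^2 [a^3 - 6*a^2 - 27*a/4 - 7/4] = 6*a - 12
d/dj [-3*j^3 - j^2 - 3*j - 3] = -9*j^2 - 2*j - 3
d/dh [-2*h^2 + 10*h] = 10 - 4*h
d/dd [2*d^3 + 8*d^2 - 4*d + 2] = 6*d^2 + 16*d - 4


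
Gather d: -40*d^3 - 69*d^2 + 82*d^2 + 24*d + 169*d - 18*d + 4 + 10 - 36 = -40*d^3 + 13*d^2 + 175*d - 22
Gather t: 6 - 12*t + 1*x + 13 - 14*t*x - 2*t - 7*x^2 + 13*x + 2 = t*(-14*x - 14) - 7*x^2 + 14*x + 21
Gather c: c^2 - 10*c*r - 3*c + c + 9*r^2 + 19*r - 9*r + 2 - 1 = c^2 + c*(-10*r - 2) + 9*r^2 + 10*r + 1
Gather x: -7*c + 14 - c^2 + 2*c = -c^2 - 5*c + 14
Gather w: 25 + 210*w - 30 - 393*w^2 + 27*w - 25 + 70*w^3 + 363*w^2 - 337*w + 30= 70*w^3 - 30*w^2 - 100*w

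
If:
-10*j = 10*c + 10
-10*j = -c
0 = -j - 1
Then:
No Solution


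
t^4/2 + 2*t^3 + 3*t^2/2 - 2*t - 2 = (t/2 + 1)*(t - 1)*(t + 1)*(t + 2)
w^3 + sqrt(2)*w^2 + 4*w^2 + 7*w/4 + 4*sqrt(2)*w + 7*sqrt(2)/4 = (w + 1/2)*(w + 7/2)*(w + sqrt(2))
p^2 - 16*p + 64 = (p - 8)^2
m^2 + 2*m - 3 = (m - 1)*(m + 3)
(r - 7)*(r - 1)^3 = r^4 - 10*r^3 + 24*r^2 - 22*r + 7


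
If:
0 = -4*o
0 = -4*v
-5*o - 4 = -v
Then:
No Solution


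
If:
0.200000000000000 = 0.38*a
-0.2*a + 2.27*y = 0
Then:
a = 0.53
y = 0.05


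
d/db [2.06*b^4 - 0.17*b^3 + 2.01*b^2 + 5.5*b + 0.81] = 8.24*b^3 - 0.51*b^2 + 4.02*b + 5.5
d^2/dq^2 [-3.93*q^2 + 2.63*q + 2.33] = -7.86000000000000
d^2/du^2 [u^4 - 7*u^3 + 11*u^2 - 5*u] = 12*u^2 - 42*u + 22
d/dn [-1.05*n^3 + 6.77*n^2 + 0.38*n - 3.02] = -3.15*n^2 + 13.54*n + 0.38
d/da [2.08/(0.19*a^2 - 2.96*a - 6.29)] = (6.1568 - 0.7904*a)/(-0.19*a^2 + 2.96*a + 6.29)^2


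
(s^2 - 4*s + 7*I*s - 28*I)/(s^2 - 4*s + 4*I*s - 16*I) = (s + 7*I)/(s + 4*I)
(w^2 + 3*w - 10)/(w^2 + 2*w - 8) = (w + 5)/(w + 4)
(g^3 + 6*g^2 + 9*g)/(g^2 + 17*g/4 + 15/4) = 4*g*(g + 3)/(4*g + 5)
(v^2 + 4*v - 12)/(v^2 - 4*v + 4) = (v + 6)/(v - 2)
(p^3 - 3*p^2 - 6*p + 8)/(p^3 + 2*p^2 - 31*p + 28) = (p + 2)/(p + 7)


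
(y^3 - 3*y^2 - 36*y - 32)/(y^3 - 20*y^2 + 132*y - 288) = (y^2 + 5*y + 4)/(y^2 - 12*y + 36)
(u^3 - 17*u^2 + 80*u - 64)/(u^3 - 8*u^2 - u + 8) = (u - 8)/(u + 1)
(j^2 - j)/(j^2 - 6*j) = (j - 1)/(j - 6)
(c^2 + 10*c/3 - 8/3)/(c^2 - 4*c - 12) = (-3*c^2 - 10*c + 8)/(3*(-c^2 + 4*c + 12))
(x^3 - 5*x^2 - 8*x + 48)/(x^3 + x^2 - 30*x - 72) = (x^2 - 8*x + 16)/(x^2 - 2*x - 24)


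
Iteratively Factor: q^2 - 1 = (q - 1)*(q + 1)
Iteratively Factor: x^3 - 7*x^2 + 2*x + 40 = (x - 5)*(x^2 - 2*x - 8) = (x - 5)*(x + 2)*(x - 4)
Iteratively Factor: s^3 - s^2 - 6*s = (s + 2)*(s^2 - 3*s) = (s - 3)*(s + 2)*(s)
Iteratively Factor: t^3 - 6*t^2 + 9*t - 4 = (t - 1)*(t^2 - 5*t + 4) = (t - 4)*(t - 1)*(t - 1)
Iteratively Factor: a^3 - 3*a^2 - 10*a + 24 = (a - 2)*(a^2 - a - 12) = (a - 2)*(a + 3)*(a - 4)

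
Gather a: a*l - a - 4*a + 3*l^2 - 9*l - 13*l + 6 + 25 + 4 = a*(l - 5) + 3*l^2 - 22*l + 35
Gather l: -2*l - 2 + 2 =-2*l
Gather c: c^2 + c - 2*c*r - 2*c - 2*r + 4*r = c^2 + c*(-2*r - 1) + 2*r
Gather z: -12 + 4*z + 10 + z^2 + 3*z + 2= z^2 + 7*z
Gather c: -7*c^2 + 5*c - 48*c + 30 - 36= -7*c^2 - 43*c - 6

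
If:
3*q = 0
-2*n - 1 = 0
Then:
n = -1/2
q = 0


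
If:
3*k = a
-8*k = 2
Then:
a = -3/4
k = -1/4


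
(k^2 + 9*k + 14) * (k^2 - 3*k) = k^4 + 6*k^3 - 13*k^2 - 42*k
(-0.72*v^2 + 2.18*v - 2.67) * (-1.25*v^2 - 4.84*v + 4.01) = 0.9*v^4 + 0.7598*v^3 - 10.1009*v^2 + 21.6646*v - 10.7067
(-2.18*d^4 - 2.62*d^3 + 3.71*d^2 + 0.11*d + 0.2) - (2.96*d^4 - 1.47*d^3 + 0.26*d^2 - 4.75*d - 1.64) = -5.14*d^4 - 1.15*d^3 + 3.45*d^2 + 4.86*d + 1.84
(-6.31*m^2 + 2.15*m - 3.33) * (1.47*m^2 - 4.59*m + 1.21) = -9.2757*m^4 + 32.1234*m^3 - 22.3987*m^2 + 17.8862*m - 4.0293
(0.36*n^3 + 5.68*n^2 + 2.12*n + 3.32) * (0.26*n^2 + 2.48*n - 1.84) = 0.0936*n^5 + 2.3696*n^4 + 13.9752*n^3 - 4.3304*n^2 + 4.3328*n - 6.1088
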